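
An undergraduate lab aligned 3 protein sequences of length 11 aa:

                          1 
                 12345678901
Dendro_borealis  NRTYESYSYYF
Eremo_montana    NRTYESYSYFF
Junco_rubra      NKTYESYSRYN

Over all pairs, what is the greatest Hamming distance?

Pairwise Hamming distances:
  Dendro_borealis vs Eremo_montana: 1
  Dendro_borealis vs Junco_rubra: 3
  Eremo_montana vs Junco_rubra: 4
The largest is 4, between Eremo_montana and Junco_rubra.

4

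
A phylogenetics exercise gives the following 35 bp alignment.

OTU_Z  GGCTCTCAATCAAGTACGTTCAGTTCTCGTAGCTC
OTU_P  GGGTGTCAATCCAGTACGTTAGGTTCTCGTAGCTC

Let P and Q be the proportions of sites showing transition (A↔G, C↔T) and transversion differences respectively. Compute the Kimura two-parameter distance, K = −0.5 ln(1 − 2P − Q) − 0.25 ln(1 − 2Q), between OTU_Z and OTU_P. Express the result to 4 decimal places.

0.1589

The sequences differ at positions 3 (C/G, transversion), 5 (C/G, transversion), 12 (A/C, transversion), 21 (C/A, transversion), 22 (A/G, transition).
Of the 5 differences, 1 transition and 4 transversions over 35 sites: P = 1/35 = 0.028571, Q = 4/35 = 0.114286.
d = −0.5·ln(0.828572) − 0.25·ln(0.771428) = −0.5·(-0.188052) − 0.25·(-0.259512) = 0.1589.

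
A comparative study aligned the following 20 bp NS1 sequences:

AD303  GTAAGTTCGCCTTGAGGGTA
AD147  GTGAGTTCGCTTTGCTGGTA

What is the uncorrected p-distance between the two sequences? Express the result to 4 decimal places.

The sequences differ at positions 3 (A/G), 11 (C/T), 15 (A/C), 16 (G/T).
There are 4 differences over 20 sites, so p = 4/20 = 0.2000.

0.2000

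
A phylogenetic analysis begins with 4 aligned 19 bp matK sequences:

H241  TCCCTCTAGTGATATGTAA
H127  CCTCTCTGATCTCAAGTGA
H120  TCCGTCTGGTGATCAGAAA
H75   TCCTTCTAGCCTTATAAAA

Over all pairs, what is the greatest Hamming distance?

11

Pairwise Hamming distances:
  H241 vs H127: 9
  H241 vs H120: 5
  H241 vs H75: 6
  H127 vs H120: 10
  H127 vs H75: 11
  H120 vs H75: 8
The largest is 11, between H127 and H75.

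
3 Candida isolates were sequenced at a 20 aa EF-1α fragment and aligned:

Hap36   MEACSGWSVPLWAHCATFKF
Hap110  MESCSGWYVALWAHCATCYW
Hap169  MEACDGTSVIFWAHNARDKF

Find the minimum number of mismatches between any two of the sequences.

6

Pairwise Hamming distances:
  Hap36 vs Hap110: 6
  Hap36 vs Hap169: 7
  Hap110 vs Hap169: 11
The smallest is 6, between Hap36 and Hap110.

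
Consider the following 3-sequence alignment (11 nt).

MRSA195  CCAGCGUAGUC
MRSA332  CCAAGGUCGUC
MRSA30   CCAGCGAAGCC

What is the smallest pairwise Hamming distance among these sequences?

2

Pairwise Hamming distances:
  MRSA195 vs MRSA332: 3
  MRSA195 vs MRSA30: 2
  MRSA332 vs MRSA30: 5
The smallest is 2, between MRSA195 and MRSA30.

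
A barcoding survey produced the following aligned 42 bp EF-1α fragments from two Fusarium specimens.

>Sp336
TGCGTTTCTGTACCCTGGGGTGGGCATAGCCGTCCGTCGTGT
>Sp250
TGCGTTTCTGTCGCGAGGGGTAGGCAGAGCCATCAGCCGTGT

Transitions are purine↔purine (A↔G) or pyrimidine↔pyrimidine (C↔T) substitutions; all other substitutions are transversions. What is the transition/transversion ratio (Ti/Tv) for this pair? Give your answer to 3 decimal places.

0.500

Differing sites — 12:A/C (Tv); 13:C/G (Tv); 15:C/G (Tv); 16:T/A (Tv); 22:G/A (Ti); 27:T/G (Tv); 32:G/A (Ti); 35:C/A (Tv); 37:T/C (Ti).
Of the 9 differences, 3 transitions and 6 transversions, so Ti/Tv = 3/6 = 0.500.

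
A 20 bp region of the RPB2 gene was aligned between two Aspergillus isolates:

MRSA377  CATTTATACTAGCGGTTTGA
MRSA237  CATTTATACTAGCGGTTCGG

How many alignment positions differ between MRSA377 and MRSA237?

Mismatches occur at site 18 (T→C), site 20 (A→G).
That gives 2 mismatches out of 20 aligned sites, so the Hamming distance is 2.

2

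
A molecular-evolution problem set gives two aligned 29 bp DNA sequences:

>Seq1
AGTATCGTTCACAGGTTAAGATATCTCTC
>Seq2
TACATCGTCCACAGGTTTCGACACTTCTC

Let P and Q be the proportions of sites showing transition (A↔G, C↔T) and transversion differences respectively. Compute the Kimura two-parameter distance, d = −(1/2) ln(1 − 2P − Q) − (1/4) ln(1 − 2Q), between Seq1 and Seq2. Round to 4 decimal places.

0.4221

The sequences differ at positions 1 (A/T, transversion), 2 (G/A, transition), 3 (T/C, transition), 9 (T/C, transition), 18 (A/T, transversion), 19 (A/C, transversion), 22 (T/C, transition), 24 (T/C, transition), 25 (C/T, transition).
Of the 9 differences, 6 transitions and 3 transversions over 29 sites: P = 6/29 = 0.206897, Q = 3/29 = 0.103448.
d = −0.5·ln(0.482758) − 0.25·ln(0.793104) = −0.5·(-0.728240) − 0.25·(-0.231801) = 0.4221.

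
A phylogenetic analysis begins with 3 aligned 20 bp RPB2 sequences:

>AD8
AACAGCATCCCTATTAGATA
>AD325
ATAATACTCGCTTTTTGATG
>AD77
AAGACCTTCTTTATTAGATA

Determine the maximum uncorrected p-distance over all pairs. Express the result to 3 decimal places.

0.500

Pairwise Hamming distances:
  AD8 vs AD325: 9
  AD8 vs AD77: 5
  AD325 vs AD77: 10
The largest is 10 mismatches, between AD325 and AD77; p = 10/20 = 0.500.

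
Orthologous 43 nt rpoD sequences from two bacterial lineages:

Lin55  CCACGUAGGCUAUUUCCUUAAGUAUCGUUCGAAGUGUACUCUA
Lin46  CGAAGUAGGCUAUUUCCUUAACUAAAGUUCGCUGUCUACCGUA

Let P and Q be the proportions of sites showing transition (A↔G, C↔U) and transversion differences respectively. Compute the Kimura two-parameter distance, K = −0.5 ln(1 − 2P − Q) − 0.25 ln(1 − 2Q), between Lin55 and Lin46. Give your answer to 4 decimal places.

0.2833

Differing sites — 2:C/G (Tv); 4:C/A (Tv); 22:G/C (Tv); 25:U/A (Tv); 26:C/A (Tv); 32:A/C (Tv); 33:A/U (Tv); 36:G/C (Tv); 40:U/C (Ti); 41:C/G (Tv).
Of the 10 differences, 1 transition and 9 transversions over 43 sites: P = 1/43 = 0.023256, Q = 9/43 = 0.209302.
d = −0.5·ln(0.744186) − 0.25·ln(0.581396) = −0.5·(-0.295464) − 0.25·(-0.542323) = 0.2833.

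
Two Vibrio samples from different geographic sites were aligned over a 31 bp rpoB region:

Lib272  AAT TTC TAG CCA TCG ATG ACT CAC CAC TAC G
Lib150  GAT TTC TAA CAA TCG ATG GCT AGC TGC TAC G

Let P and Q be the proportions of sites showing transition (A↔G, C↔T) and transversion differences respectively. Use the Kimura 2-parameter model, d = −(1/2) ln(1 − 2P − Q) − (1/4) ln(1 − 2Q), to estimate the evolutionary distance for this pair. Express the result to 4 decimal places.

0.3349

Mismatches occur at site 1 (A↔G, transition), site 9 (G↔A, transition), site 11 (C↔A, transversion), site 19 (A↔G, transition), site 22 (C↔A, transversion), site 23 (A↔G, transition), site 25 (C↔T, transition), site 26 (A↔G, transition).
Of the 8 differences, 6 transitions and 2 transversions over 31 sites: P = 6/31 = 0.193548, Q = 2/31 = 0.064516.
d = −0.5·ln(0.548388) − 0.25·ln(0.870968) = −0.5·(-0.600772) − 0.25·(-0.138150) = 0.3349.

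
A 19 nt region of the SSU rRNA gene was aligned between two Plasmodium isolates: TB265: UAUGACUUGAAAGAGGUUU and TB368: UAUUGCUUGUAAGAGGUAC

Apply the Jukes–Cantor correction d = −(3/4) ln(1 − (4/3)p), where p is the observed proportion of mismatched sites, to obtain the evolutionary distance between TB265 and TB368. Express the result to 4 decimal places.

0.3241

Mismatches occur at site 4 (G/U), site 5 (A/G), site 10 (A/U), site 18 (U/A), site 19 (U/C).
p = 5/19 = 0.263158.
d = −0.75 · ln(1 − (4/3)·0.263158) = −0.75 · ln(0.649123) = −0.75 · (-0.432133) = 0.3241.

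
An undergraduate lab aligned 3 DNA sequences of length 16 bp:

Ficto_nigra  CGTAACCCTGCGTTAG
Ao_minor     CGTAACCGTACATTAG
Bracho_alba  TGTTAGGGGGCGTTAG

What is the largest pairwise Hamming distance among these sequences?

7

Pairwise Hamming distances:
  Ficto_nigra vs Ao_minor: 3
  Ficto_nigra vs Bracho_alba: 6
  Ao_minor vs Bracho_alba: 7
The largest is 7, between Ao_minor and Bracho_alba.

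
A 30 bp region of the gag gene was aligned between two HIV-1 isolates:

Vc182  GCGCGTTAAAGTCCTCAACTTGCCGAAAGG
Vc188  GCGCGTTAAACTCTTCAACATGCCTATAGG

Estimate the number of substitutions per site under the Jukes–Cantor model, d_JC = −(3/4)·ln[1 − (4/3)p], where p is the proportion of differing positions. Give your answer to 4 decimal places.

Mismatches occur at site 11 (G→C), site 14 (C→T), site 20 (T→A), site 25 (G→T), site 27 (A→T).
p = 5/30 = 0.166667.
d = −0.75 · ln(1 − (4/3)·0.166667) = −0.75 · ln(0.777777) = −0.75 · (-0.251315) = 0.1885.

0.1885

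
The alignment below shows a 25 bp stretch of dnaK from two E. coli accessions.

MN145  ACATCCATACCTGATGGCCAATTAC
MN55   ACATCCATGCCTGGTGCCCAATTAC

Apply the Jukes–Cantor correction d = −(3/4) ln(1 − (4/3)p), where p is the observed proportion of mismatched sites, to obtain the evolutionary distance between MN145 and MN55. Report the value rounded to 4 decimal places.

The sequences differ at positions 9 (A/G), 14 (A/G), 17 (G/C).
p = 3/25 = 0.120000.
d = −0.75 · ln(1 − (4/3)·0.120000) = −0.75 · ln(0.840000) = −0.75 · (-0.174353) = 0.1308.

0.1308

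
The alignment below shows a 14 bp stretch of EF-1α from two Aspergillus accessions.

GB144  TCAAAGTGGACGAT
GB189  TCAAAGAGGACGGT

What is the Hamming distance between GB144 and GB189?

2

The sequences differ at positions 7 (T/A), 13 (A/G).
That gives 2 mismatches out of 14 aligned sites, so the Hamming distance is 2.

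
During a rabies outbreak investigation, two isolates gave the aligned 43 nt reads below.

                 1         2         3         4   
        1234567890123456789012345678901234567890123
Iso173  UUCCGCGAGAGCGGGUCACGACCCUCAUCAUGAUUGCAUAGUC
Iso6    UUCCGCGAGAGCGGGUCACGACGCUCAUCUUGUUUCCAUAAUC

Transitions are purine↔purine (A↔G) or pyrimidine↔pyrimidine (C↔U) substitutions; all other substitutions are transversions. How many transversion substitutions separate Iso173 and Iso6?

Mismatches occur at site 23 (C/G, transversion), site 30 (A/U, transversion), site 33 (A/U, transversion), site 36 (G/C, transversion), site 41 (G/A, transition).
Of the 5 differences, 1 transition and 4 transversions, so the answer is 4.

4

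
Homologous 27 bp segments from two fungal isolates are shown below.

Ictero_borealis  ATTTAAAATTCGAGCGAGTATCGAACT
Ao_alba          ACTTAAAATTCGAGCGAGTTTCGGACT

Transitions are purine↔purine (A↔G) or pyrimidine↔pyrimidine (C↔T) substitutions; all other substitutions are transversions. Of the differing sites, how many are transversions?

The sequences differ at positions 2 (T/C, transition), 20 (A/T, transversion), 24 (A/G, transition).
Of the 3 differences, 2 transitions and 1 transversion, so the answer is 1.

1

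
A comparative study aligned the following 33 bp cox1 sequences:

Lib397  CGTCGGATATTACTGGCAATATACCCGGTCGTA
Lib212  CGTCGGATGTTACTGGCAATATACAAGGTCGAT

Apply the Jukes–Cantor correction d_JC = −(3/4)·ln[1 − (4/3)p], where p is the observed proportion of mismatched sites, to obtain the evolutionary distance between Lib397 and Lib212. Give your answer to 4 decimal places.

The sequences differ at positions 9 (A/G), 25 (C/A), 26 (C/A), 32 (T/A), 33 (A/T).
p = 5/33 = 0.151515.
d = −0.75 · ln(1 − (4/3)·0.151515) = −0.75 · ln(0.797980) = −0.75 · (-0.225672) = 0.1693.

0.1693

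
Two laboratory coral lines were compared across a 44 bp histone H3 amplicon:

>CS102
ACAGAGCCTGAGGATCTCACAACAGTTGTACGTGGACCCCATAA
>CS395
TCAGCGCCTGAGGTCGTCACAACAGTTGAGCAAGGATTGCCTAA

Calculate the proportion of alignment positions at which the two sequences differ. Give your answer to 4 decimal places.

Mismatches occur at site 1 (A↔T), site 5 (A↔C), site 14 (A↔T), site 15 (T↔C), site 16 (C↔G), site 29 (T↔A), site 30 (A↔G), site 32 (G↔A), site 33 (T↔A), site 37 (C↔T), site 38 (C↔T), site 39 (C↔G), site 41 (A↔C).
There are 13 differences over 44 sites, so p = 13/44 = 0.2955.

0.2955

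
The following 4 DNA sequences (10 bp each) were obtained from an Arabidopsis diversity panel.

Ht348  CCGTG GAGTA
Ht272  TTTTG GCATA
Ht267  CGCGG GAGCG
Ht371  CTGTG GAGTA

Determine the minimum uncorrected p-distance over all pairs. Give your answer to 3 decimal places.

0.100

Pairwise Hamming distances:
  Ht348 vs Ht272: 5
  Ht348 vs Ht267: 5
  Ht348 vs Ht371: 1
  Ht272 vs Ht267: 8
  Ht272 vs Ht371: 4
  Ht267 vs Ht371: 5
The smallest is 1 mismatch, between Ht348 and Ht371; p = 1/10 = 0.100.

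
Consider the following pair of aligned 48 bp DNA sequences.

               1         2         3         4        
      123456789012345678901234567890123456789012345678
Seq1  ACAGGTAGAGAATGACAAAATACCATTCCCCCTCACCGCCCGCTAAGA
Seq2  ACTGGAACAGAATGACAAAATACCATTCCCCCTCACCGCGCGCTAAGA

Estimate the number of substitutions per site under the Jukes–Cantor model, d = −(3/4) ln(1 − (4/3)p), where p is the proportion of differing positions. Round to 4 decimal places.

Mismatches occur at site 3 (A↔T), site 6 (T↔A), site 8 (G↔C), site 40 (C↔G).
p = 4/48 = 0.083333.
d = −0.75 · ln(1 − (4/3)·0.083333) = −0.75 · ln(0.888889) = −0.75 · (-0.117783) = 0.0883.

0.0883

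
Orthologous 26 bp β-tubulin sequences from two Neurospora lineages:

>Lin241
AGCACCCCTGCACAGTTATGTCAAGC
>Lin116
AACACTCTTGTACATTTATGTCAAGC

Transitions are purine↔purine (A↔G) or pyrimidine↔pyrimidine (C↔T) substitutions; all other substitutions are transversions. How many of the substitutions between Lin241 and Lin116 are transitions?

4

Differing sites — 2:G/A (Ti); 6:C/T (Ti); 8:C/T (Ti); 11:C/T (Ti); 15:G/T (Tv).
Of the 5 differences, 4 transitions and 1 transversion, so the answer is 4.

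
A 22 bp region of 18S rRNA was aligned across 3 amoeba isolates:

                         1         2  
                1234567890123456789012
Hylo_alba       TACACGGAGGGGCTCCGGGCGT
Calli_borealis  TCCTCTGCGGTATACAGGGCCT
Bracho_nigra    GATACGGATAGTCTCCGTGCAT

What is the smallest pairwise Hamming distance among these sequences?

Pairwise Hamming distances:
  Hylo_alba vs Calli_borealis: 10
  Hylo_alba vs Bracho_nigra: 7
  Calli_borealis vs Bracho_nigra: 15
The smallest is 7, between Hylo_alba and Bracho_nigra.

7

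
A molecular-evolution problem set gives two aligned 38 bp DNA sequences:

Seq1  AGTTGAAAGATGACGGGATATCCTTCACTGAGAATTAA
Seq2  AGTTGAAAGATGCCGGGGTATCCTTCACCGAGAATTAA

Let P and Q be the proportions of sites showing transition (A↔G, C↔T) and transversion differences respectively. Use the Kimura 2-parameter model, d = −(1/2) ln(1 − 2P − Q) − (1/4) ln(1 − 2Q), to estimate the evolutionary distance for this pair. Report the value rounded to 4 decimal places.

0.0841

Mismatches occur at site 13 (A→C, transversion), site 18 (A→G, transition), site 29 (T→C, transition).
Of the 3 differences, 2 transitions and 1 transversion over 38 sites: P = 2/38 = 0.052632, Q = 1/38 = 0.026316.
d = −0.5·ln(0.868420) − 0.25·ln(0.947368) = −0.5·(-0.141080) − 0.25·(-0.054068) = 0.0841.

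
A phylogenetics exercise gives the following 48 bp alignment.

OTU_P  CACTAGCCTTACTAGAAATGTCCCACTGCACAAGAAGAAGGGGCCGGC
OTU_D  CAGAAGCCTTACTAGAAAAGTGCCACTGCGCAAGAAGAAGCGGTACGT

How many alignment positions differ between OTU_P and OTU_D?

10

The sequences differ at positions 3 (C/G), 4 (T/A), 19 (T/A), 22 (C/G), 30 (A/G), 41 (G/C), 44 (C/T), 45 (C/A), 46 (G/C), 48 (C/T).
That gives 10 mismatches out of 48 aligned sites, so the Hamming distance is 10.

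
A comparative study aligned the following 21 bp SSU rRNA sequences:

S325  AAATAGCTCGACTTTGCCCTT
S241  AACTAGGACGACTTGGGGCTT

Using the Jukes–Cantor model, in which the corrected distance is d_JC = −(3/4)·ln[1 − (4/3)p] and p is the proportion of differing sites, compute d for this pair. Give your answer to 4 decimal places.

The sequences differ at positions 3 (A/C), 7 (C/G), 8 (T/A), 15 (T/G), 17 (C/G), 18 (C/G).
p = 6/21 = 0.285714.
d = −0.75 · ln(1 − (4/3)·0.285714) = −0.75 · ln(0.619048) = −0.75 · (-0.479572) = 0.3597.

0.3597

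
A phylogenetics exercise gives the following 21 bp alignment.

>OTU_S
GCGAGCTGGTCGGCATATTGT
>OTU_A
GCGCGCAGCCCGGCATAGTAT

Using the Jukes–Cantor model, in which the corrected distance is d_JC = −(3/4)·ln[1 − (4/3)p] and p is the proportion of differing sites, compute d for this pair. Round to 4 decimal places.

The sequences differ at positions 4 (A/C), 7 (T/A), 9 (G/C), 10 (T/C), 18 (T/G), 20 (G/A).
p = 6/21 = 0.285714.
d = −0.75 · ln(1 − (4/3)·0.285714) = −0.75 · ln(0.619048) = −0.75 · (-0.479572) = 0.3597.

0.3597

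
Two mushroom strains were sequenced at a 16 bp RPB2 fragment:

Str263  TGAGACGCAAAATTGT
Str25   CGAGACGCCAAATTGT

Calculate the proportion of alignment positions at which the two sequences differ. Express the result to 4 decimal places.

0.1250

The sequences differ at positions 1 (T/C), 9 (A/C).
There are 2 differences over 16 sites, so p = 2/16 = 0.1250.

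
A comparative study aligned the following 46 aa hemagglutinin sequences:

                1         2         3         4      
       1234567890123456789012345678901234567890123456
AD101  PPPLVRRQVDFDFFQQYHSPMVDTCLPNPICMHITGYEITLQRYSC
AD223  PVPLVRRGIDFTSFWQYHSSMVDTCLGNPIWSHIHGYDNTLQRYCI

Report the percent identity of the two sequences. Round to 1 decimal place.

67.4%

Mismatches occur at site 2 (P↔V), site 8 (Q↔G), site 9 (V↔I), site 12 (D↔T), site 13 (F↔S), site 15 (Q↔W), site 20 (P↔S), site 27 (P↔G), site 31 (C↔W), site 32 (M↔S), site 35 (T↔H), site 38 (E↔D), site 39 (I↔N), site 45 (S↔C), site 46 (C↔I).
31 of the 46 sites match, so the percent identity is 31/46 × 100 = 67.4%.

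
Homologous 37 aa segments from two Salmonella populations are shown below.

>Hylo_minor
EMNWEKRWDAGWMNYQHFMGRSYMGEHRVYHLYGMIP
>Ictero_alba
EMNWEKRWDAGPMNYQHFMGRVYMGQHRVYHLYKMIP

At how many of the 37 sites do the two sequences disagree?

Mismatches occur at site 12 (W→P), site 22 (S→V), site 26 (E→Q), site 34 (G→K).
That gives 4 mismatches out of 37 aligned sites, so the Hamming distance is 4.

4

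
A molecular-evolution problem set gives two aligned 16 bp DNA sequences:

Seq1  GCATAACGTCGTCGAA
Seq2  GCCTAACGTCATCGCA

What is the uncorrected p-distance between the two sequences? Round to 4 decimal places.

0.1875

The sequences differ at positions 3 (A/C), 11 (G/A), 15 (A/C).
There are 3 differences over 16 sites, so p = 3/16 = 0.1875.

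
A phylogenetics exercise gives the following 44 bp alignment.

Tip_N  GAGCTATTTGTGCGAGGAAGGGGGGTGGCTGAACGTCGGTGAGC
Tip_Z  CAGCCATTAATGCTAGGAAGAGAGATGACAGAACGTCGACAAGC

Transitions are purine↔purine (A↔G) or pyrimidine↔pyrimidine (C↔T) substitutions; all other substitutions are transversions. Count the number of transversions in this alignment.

4

The sequences differ at positions 1 (G/C, transversion), 5 (T/C, transition), 9 (T/A, transversion), 10 (G/A, transition), 14 (G/T, transversion), 21 (G/A, transition), 23 (G/A, transition), 25 (G/A, transition), 28 (G/A, transition), 30 (T/A, transversion), 39 (G/A, transition), 40 (T/C, transition), 41 (G/A, transition).
Of the 13 differences, 9 transitions and 4 transversions, so the answer is 4.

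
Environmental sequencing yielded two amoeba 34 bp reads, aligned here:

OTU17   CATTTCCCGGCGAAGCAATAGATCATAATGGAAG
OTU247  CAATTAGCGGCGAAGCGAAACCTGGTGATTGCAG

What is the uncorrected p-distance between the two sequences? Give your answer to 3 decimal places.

0.353

Mismatches occur at site 3 (T/A), site 6 (C/A), site 7 (C/G), site 17 (A/G), site 19 (T/A), site 21 (G/C), site 22 (A/C), site 24 (C/G), site 25 (A/G), site 27 (A/G), site 30 (G/T), site 32 (A/C).
There are 12 differences over 34 sites, so p = 12/34 = 0.353.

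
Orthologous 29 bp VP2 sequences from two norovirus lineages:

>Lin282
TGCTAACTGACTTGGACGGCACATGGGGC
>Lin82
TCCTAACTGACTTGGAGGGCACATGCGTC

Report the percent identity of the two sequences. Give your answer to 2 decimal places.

86.21%

Differing sites — 2:G/C; 17:C/G; 26:G/C; 28:G/T.
25 of the 29 sites match, so the percent identity is 25/29 × 100 = 86.21%.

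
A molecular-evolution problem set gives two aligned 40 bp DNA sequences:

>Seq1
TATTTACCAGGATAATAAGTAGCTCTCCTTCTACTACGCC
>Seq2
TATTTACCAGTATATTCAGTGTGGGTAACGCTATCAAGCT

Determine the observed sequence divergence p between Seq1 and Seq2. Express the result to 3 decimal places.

0.400

Differing sites — 11:G/T; 15:A/T; 17:A/C; 21:A/G; 22:G/T; 23:C/G; 24:T/G; 25:C/G; 27:C/A; 28:C/A; 29:T/C; 30:T/G; 34:C/T; 35:T/C; 37:C/A; 40:C/T.
There are 16 differences over 40 sites, so p = 16/40 = 0.400.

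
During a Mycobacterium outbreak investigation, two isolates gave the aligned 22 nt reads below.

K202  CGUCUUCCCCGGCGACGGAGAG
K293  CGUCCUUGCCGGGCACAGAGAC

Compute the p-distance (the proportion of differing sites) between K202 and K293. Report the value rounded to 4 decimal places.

Differing sites — 5:U/C; 7:C/U; 8:C/G; 13:C/G; 14:G/C; 17:G/A; 22:G/C.
There are 7 differences over 22 sites, so p = 7/22 = 0.3182.

0.3182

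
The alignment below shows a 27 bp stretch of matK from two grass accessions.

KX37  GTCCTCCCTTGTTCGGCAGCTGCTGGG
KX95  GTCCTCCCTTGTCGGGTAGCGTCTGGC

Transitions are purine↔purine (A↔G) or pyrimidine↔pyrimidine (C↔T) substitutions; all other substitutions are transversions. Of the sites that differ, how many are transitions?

2

The sequences differ at positions 13 (T/C, transition), 14 (C/G, transversion), 17 (C/T, transition), 21 (T/G, transversion), 22 (G/T, transversion), 27 (G/C, transversion).
Of the 6 differences, 2 transitions and 4 transversions, so the answer is 2.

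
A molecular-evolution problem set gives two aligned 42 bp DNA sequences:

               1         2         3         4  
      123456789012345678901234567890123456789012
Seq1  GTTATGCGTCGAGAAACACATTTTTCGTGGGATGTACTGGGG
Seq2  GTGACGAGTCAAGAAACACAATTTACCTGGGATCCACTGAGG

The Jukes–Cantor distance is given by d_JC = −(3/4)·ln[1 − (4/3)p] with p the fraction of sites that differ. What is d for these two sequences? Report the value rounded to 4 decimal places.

The sequences differ at positions 3 (T/G), 5 (T/C), 7 (C/A), 11 (G/A), 21 (T/A), 25 (T/A), 27 (G/C), 34 (G/C), 35 (T/C), 40 (G/A).
p = 10/42 = 0.238095.
d = −0.75 · ln(1 − (4/3)·0.238095) = −0.75 · ln(0.682540) = −0.75 · (-0.381934) = 0.2865.

0.2865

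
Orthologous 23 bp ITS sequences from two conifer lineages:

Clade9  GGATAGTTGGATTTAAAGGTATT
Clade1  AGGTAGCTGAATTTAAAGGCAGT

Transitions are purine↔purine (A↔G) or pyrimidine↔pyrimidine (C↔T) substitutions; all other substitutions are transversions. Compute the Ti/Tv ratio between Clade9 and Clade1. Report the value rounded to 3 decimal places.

Mismatches occur at site 1 (G↔A, transition), site 3 (A↔G, transition), site 7 (T↔C, transition), site 10 (G↔A, transition), site 20 (T↔C, transition), site 22 (T↔G, transversion).
Of the 6 differences, 5 transitions and 1 transversion, so Ti/Tv = 5/1 = 5.000.

5.000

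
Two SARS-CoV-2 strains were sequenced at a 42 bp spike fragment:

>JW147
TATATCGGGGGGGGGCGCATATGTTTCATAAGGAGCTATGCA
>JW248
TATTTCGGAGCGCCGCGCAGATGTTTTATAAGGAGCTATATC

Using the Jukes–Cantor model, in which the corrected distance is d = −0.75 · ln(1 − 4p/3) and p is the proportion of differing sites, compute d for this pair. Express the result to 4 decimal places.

The sequences differ at positions 4 (A/T), 9 (G/A), 11 (G/C), 13 (G/C), 14 (G/C), 20 (T/G), 27 (C/T), 40 (G/A), 41 (C/T), 42 (A/C).
p = 10/42 = 0.238095.
d = −0.75 · ln(1 − (4/3)·0.238095) = −0.75 · ln(0.682540) = −0.75 · (-0.381934) = 0.2865.

0.2865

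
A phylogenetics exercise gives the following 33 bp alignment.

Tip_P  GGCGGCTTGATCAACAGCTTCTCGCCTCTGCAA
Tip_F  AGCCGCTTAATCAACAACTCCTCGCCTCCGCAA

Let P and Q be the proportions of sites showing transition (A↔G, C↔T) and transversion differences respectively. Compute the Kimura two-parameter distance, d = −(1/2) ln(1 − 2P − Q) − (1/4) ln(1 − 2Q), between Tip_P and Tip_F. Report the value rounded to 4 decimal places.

0.2184

Mismatches occur at site 1 (G→A, transition), site 4 (G→C, transversion), site 9 (G→A, transition), site 17 (G→A, transition), site 20 (T→C, transition), site 29 (T→C, transition).
Of the 6 differences, 5 transitions and 1 transversion over 33 sites: P = 5/33 = 0.151515, Q = 1/33 = 0.030303.
d = −0.5·ln(0.666667) − 0.25·ln(0.939394) = −0.5·(-0.405465) − 0.25·(-0.062520) = 0.2184.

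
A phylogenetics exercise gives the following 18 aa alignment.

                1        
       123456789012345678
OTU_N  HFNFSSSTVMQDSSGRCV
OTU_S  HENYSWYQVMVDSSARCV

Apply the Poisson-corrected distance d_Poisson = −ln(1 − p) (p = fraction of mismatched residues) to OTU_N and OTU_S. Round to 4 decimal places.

Differing sites — 2:F/E; 4:F/Y; 6:S/W; 7:S/Y; 8:T/Q; 11:Q/V; 15:G/A.
p = 7/18 = 0.388889.
d = −ln(1 − 0.388889) = −ln(0.611111) = 0.4925.

0.4925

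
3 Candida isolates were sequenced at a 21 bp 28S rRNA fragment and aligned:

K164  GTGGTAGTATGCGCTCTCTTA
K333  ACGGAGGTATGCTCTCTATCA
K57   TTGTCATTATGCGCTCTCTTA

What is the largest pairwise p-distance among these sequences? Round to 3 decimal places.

0.429

Pairwise Hamming distances:
  K164 vs K333: 7
  K164 vs K57: 4
  K333 vs K57: 9
The largest is 9 mismatches, between K333 and K57; p = 9/21 = 0.429.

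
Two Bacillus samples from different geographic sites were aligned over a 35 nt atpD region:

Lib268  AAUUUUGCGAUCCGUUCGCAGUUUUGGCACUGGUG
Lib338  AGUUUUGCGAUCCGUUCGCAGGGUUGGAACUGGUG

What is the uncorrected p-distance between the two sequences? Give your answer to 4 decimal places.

0.1143

Mismatches occur at site 2 (A/G), site 22 (U/G), site 23 (U/G), site 28 (C/A).
There are 4 differences over 35 sites, so p = 4/35 = 0.1143.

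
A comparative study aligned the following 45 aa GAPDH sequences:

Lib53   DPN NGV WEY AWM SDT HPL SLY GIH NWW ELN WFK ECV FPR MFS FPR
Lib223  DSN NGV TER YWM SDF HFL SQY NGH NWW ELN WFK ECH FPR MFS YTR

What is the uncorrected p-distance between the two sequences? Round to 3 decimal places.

Mismatches occur at site 2 (P↔S), site 7 (W↔T), site 9 (Y↔R), site 10 (A↔Y), site 15 (T↔F), site 17 (P↔F), site 20 (L↔Q), site 22 (G↔N), site 23 (I↔G), site 36 (V↔H), site 43 (F↔Y), site 44 (P↔T).
There are 12 differences over 45 sites, so p = 12/45 = 0.267.

0.267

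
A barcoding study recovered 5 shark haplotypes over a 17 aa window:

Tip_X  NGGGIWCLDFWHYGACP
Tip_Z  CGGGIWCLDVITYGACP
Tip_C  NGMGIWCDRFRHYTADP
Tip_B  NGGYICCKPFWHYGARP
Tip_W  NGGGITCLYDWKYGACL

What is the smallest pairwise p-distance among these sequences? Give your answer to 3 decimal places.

Pairwise Hamming distances:
  Tip_X vs Tip_Z: 4
  Tip_X vs Tip_C: 6
  Tip_X vs Tip_B: 5
  Tip_X vs Tip_W: 5
  Tip_Z vs Tip_C: 9
  Tip_Z vs Tip_B: 9
  Tip_Z vs Tip_W: 7
  Tip_C vs Tip_B: 8
  Tip_C vs Tip_W: 10
  Tip_B vs Tip_W: 8
The smallest is 4 mismatches, between Tip_X and Tip_Z; p = 4/17 = 0.235.

0.235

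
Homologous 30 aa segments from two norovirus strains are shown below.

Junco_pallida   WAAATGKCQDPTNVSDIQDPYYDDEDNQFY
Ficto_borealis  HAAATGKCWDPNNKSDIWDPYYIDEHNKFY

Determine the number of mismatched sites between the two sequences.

8

Differing sites — 1:W/H; 9:Q/W; 12:T/N; 14:V/K; 18:Q/W; 23:D/I; 26:D/H; 28:Q/K.
That gives 8 mismatches out of 30 aligned sites, so the Hamming distance is 8.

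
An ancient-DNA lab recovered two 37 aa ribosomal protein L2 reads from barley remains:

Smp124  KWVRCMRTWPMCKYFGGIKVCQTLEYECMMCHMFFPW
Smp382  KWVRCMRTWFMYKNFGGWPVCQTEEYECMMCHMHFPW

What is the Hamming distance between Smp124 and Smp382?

The sequences differ at positions 10 (P/F), 12 (C/Y), 14 (Y/N), 18 (I/W), 19 (K/P), 24 (L/E), 34 (F/H).
That gives 7 mismatches out of 37 aligned sites, so the Hamming distance is 7.

7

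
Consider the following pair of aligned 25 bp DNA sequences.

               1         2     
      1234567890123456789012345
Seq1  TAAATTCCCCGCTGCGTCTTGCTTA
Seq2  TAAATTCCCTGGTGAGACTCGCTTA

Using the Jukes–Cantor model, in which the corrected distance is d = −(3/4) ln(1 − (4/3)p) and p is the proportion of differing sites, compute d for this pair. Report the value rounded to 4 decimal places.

Differing sites — 10:C/T; 12:C/G; 15:C/A; 17:T/A; 20:T/C.
p = 5/25 = 0.200000.
d = −0.75 · ln(1 − (4/3)·0.200000) = −0.75 · ln(0.733333) = −0.75 · (-0.310155) = 0.2326.

0.2326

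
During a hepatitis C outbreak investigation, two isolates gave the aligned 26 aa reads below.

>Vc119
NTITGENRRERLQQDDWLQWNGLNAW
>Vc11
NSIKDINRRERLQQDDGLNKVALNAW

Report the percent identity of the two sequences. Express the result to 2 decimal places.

Mismatches occur at site 2 (T↔S), site 4 (T↔K), site 5 (G↔D), site 6 (E↔I), site 17 (W↔G), site 19 (Q↔N), site 20 (W↔K), site 21 (N↔V), site 22 (G↔A).
17 of the 26 sites match, so the percent identity is 17/26 × 100 = 65.38%.

65.38%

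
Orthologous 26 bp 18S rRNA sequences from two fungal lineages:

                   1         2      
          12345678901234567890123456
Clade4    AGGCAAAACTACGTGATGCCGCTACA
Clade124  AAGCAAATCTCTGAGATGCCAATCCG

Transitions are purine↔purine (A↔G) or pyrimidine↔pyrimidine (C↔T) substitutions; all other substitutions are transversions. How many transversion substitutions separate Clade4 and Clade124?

Mismatches occur at site 2 (G/A, transition), site 8 (A/T, transversion), site 11 (A/C, transversion), site 12 (C/T, transition), site 14 (T/A, transversion), site 21 (G/A, transition), site 22 (C/A, transversion), site 24 (A/C, transversion), site 26 (A/G, transition).
Of the 9 differences, 4 transitions and 5 transversions, so the answer is 5.

5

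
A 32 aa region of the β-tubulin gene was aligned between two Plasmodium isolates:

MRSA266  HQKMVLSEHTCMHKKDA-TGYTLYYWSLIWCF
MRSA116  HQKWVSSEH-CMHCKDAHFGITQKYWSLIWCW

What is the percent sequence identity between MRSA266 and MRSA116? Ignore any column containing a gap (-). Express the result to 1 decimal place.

73.3%

Excluding the 2 gap columns leaves 30 comparable sites.
Differing sites — 4:M/W; 6:L/S; 14:K/C; 19:T/F; 21:Y/I; 23:L/Q; 24:Y/K; 32:F/W.
22 of the 30 comparable sites match, so the percent identity is 22/30 × 100 = 73.3%.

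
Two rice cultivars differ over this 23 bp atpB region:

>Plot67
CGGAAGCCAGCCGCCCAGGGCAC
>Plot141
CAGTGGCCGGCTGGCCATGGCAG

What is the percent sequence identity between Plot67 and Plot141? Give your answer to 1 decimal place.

65.2%

The sequences differ at positions 2 (G/A), 4 (A/T), 5 (A/G), 9 (A/G), 12 (C/T), 14 (C/G), 18 (G/T), 23 (C/G).
15 of the 23 sites match, so the percent identity is 15/23 × 100 = 65.2%.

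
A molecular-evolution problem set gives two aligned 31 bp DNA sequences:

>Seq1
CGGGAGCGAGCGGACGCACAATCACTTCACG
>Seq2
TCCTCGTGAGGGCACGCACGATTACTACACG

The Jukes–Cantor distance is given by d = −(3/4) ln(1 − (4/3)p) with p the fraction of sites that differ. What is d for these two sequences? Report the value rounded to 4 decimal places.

0.4806

Mismatches occur at site 1 (C→T), site 2 (G→C), site 3 (G→C), site 4 (G→T), site 5 (A→C), site 7 (C→T), site 11 (C→G), site 13 (G→C), site 20 (A→G), site 23 (C→T), site 27 (T→A).
p = 11/31 = 0.354839.
d = −0.75 · ln(1 − (4/3)·0.354839) = −0.75 · ln(0.526881) = −0.75 · (-0.640781) = 0.4806.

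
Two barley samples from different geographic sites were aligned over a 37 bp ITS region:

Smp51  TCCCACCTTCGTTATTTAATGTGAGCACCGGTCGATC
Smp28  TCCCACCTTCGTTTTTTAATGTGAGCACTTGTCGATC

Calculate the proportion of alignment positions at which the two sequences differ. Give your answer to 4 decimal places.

0.0811

Differing sites — 14:A/T; 29:C/T; 30:G/T.
There are 3 differences over 37 sites, so p = 3/37 = 0.0811.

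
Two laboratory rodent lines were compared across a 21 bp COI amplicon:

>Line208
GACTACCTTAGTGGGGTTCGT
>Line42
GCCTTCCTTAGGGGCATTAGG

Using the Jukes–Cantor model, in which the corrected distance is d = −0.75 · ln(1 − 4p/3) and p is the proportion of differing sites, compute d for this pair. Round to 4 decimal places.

The sequences differ at positions 2 (A/C), 5 (A/T), 12 (T/G), 15 (G/C), 16 (G/A), 19 (C/A), 21 (T/G).
p = 7/21 = 0.333333.
d = −0.75 · ln(1 − (4/3)·0.333333) = −0.75 · ln(0.555556) = −0.75 · (-0.587786) = 0.4408.

0.4408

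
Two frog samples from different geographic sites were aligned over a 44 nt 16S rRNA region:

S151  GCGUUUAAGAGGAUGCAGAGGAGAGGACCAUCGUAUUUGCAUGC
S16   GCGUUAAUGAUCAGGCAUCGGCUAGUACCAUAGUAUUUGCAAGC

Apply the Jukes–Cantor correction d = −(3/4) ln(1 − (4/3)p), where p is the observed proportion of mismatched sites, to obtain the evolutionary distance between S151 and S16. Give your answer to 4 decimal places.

Mismatches occur at site 6 (U↔A), site 8 (A↔U), site 11 (G↔U), site 12 (G↔C), site 14 (U↔G), site 18 (G↔U), site 19 (A↔C), site 22 (A↔C), site 23 (G↔U), site 26 (G↔U), site 32 (C↔A), site 42 (U↔A).
p = 12/44 = 0.272727.
d = −0.75 · ln(1 − (4/3)·0.272727) = −0.75 · ln(0.636364) = −0.75 · (-0.451985) = 0.3390.

0.3390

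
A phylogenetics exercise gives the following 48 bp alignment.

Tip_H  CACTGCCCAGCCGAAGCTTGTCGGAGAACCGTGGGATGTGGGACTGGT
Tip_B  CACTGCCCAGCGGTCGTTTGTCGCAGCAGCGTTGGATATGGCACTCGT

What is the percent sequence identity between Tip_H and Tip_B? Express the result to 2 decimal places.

77.08%

Differing sites — 12:C/G; 14:A/T; 15:A/C; 17:C/T; 24:G/C; 27:A/C; 29:C/G; 33:G/T; 38:G/A; 42:G/C; 46:G/C.
37 of the 48 sites match, so the percent identity is 37/48 × 100 = 77.08%.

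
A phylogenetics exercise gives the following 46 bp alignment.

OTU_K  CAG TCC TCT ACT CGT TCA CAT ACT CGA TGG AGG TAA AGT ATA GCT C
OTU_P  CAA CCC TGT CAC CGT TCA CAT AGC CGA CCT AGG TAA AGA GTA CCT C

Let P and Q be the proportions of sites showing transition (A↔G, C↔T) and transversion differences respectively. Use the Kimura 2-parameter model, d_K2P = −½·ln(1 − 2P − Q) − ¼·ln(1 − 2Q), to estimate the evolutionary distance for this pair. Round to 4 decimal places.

Differing sites — 3:G/A (Ti); 4:T/C (Ti); 8:C/G (Tv); 10:A/C (Tv); 11:C/A (Tv); 12:T/C (Ti); 23:C/G (Tv); 24:T/C (Ti); 28:T/C (Ti); 29:G/C (Tv); 30:G/T (Tv); 39:T/A (Tv); 40:A/G (Ti); 43:G/C (Tv).
Of the 14 differences, 6 transitions and 8 transversions over 46 sites: P = 6/46 = 0.130435, Q = 8/46 = 0.173913.
d = −0.5·ln(0.565217) − 0.25·ln(0.652174) = −0.5·(-0.570546) − 0.25·(-0.427444) = 0.3921.

0.3921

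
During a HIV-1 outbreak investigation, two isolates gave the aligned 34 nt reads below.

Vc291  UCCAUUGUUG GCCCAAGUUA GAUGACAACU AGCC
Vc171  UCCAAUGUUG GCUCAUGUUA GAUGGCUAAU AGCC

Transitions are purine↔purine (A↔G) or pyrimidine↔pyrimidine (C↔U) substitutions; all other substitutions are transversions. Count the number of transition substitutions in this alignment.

Differing sites — 5:U/A (Tv); 13:C/U (Ti); 16:A/U (Tv); 25:A/G (Ti); 27:A/U (Tv); 29:C/A (Tv).
Of the 6 differences, 2 transitions and 4 transversions, so the answer is 2.

2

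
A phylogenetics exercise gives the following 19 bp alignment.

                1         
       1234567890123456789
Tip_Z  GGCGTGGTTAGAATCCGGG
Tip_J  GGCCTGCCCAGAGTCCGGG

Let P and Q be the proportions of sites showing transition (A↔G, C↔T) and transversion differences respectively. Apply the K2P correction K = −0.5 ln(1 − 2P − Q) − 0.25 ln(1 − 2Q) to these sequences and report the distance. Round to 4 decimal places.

0.3324

Differing sites — 4:G/C (Tv); 7:G/C (Tv); 8:T/C (Ti); 9:T/C (Ti); 13:A/G (Ti).
Of the 5 differences, 3 transitions and 2 transversions over 19 sites: P = 3/19 = 0.157895, Q = 2/19 = 0.105263.
d = −0.5·ln(0.578947) − 0.25·ln(0.789474) = −0.5·(-0.546544) − 0.25·(-0.236388) = 0.3324.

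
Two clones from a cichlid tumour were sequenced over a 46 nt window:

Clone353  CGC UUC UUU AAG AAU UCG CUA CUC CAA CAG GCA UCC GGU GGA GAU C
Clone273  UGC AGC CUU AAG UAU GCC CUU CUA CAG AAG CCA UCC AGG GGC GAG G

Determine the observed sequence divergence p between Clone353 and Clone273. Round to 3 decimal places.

0.370

Mismatches occur at site 1 (C↔U), site 4 (U↔A), site 5 (U↔G), site 7 (U↔C), site 13 (A↔U), site 16 (U↔G), site 18 (G↔C), site 21 (A↔U), site 24 (C↔A), site 27 (A↔G), site 28 (C↔A), site 31 (G↔C), site 37 (G↔A), site 39 (U↔G), site 42 (A↔C), site 45 (U↔G), site 46 (C↔G).
There are 17 differences over 46 sites, so p = 17/46 = 0.370.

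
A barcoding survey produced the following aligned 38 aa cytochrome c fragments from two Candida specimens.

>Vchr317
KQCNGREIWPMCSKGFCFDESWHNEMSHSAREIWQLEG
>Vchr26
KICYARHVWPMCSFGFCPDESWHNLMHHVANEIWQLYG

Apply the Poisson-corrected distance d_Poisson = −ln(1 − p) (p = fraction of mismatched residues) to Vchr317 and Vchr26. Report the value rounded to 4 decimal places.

Mismatches occur at site 2 (Q↔I), site 4 (N↔Y), site 5 (G↔A), site 7 (E↔H), site 8 (I↔V), site 14 (K↔F), site 18 (F↔P), site 25 (E↔L), site 27 (S↔H), site 29 (S↔V), site 31 (R↔N), site 37 (E↔Y).
p = 12/38 = 0.315789.
d = −ln(1 − 0.315789) = −ln(0.684211) = 0.3795.

0.3795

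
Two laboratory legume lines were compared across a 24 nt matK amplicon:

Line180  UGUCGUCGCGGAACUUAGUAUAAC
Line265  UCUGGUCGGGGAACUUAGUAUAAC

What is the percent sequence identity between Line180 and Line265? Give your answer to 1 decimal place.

Differing sites — 2:G/C; 4:C/G; 9:C/G.
21 of the 24 sites match, so the percent identity is 21/24 × 100 = 87.5%.

87.5%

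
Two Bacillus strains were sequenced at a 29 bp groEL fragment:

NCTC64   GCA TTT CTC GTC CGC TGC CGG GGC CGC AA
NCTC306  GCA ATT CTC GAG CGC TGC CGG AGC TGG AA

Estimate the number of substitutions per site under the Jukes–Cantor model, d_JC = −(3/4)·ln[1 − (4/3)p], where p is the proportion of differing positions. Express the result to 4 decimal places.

0.2421

Mismatches occur at site 4 (T/A), site 11 (T/A), site 12 (C/G), site 22 (G/A), site 25 (C/T), site 27 (C/G).
p = 6/29 = 0.206897.
d = −0.75 · ln(1 − (4/3)·0.206897) = −0.75 · ln(0.724137) = −0.75 · (-0.322775) = 0.2421.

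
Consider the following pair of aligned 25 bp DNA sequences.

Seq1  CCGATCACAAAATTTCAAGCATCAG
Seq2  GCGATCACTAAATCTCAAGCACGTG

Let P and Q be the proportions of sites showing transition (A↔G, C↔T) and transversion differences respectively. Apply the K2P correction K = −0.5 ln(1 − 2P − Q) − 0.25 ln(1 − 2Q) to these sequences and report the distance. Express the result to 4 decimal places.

0.2892

Mismatches occur at site 1 (C→G, transversion), site 9 (A→T, transversion), site 14 (T→C, transition), site 22 (T→C, transition), site 23 (C→G, transversion), site 24 (A→T, transversion).
Of the 6 differences, 2 transitions and 4 transversions over 25 sites: P = 2/25 = 0.080000, Q = 4/25 = 0.160000.
d = −0.5·ln(0.680000) − 0.25·ln(0.680000) = −0.5·(-0.385662) − 0.25·(-0.385662) = 0.2892.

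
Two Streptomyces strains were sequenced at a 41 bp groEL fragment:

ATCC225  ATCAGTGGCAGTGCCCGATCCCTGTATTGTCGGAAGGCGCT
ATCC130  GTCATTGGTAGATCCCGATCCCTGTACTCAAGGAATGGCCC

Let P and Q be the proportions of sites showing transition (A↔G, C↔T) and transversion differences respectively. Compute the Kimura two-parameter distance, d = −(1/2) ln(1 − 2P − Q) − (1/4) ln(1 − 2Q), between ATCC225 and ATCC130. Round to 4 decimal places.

0.4123

Differing sites — 1:A/G (Ti); 5:G/T (Tv); 9:C/T (Ti); 12:T/A (Tv); 13:G/T (Tv); 27:T/C (Ti); 29:G/C (Tv); 30:T/A (Tv); 31:C/A (Tv); 36:G/T (Tv); 38:C/G (Tv); 39:G/C (Tv); 41:T/C (Ti).
Of the 13 differences, 4 transitions and 9 transversions over 41 sites: P = 4/41 = 0.097561, Q = 9/41 = 0.219512.
d = −0.5·ln(0.585366) − 0.25·ln(0.560976) = −0.5·(-0.535518) − 0.25·(-0.578077) = 0.4123.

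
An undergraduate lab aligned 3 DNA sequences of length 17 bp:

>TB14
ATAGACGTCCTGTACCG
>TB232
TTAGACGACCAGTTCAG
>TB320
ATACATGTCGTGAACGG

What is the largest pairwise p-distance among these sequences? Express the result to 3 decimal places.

Pairwise Hamming distances:
  TB14 vs TB232: 5
  TB14 vs TB320: 5
  TB232 vs TB320: 9
The largest is 9 mismatches, between TB232 and TB320; p = 9/17 = 0.529.

0.529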